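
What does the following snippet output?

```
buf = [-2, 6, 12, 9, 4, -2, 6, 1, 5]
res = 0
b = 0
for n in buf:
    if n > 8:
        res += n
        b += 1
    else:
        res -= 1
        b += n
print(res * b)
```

n=-2: not >8, res = 0-1 = -1; b=-2
n=6: not >8, res = (-1)-1 = -2; b=4
n=12: >8, res = (-2)+12 = 10; b=5
n=9: >8, res = 10+9 = 19; b=6
n=4: not >8, res = 19-1 = 18; b=10
n=-2: not >8, res = 18-1 = 17; b=8
n=6: not >8, res = 17-1 = 16; b=14
n=1: not >8, res = 16-1 = 15; b=15
n=5: not >8, res = 15-1 = 14; b=20
res*b = 14*20 = 280

280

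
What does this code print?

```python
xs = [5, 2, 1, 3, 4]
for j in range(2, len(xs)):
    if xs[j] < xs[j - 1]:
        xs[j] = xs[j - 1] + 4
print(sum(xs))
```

j=2: 1<2, xs[2] = 2+4 = 6 → [5, 2, 6, 3, 4]
j=3: 3<6, xs[3] = 6+4 = 10 → [5, 2, 6, 10, 4]
j=4: 4<10, xs[4] = 10+4 = 14 → [5, 2, 6, 10, 14]
sum = 37

37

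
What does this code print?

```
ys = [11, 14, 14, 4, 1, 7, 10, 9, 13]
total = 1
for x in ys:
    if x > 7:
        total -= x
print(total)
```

x=11: >7, total = 1-11 = -10
x=14: >7, total = (-10)-14 = -24
x=14: >7, total = (-24)-14 = -38
x=4: not >7
x=1: not >7
x=7: not >7
x=10: >7, total = (-38)-10 = -48
x=9: >7, total = (-48)-9 = -57
x=13: >7, total = (-57)-13 = -70

-70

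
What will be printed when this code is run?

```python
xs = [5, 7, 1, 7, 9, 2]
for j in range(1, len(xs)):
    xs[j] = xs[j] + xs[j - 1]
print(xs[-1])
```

j=1: xs[1] = 7+5 = 12 → [5, 12, 1, 7, 9, 2]
j=2: xs[2] = 1+12 = 13 → [5, 12, 13, 7, 9, 2]
j=3: xs[3] = 7+13 = 20 → [5, 12, 13, 20, 9, 2]
j=4: xs[4] = 9+20 = 29 → [5, 12, 13, 20, 29, 2]
j=5: xs[5] = 2+29 = 31 → [5, 12, 13, 20, 29, 31]

31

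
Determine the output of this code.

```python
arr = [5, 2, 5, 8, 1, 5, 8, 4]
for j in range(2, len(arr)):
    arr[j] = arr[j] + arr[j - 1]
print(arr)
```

[5, 2, 7, 15, 16, 21, 29, 33]

j=2: arr[2] = 5+2 = 7 → [5, 2, 7, 8, 1, 5, 8, 4]
j=3: arr[3] = 8+7 = 15 → [5, 2, 7, 15, 1, 5, 8, 4]
j=4: arr[4] = 1+15 = 16 → [5, 2, 7, 15, 16, 5, 8, 4]
j=5: arr[5] = 5+16 = 21 → [5, 2, 7, 15, 16, 21, 8, 4]
j=6: arr[6] = 8+21 = 29 → [5, 2, 7, 15, 16, 21, 29, 4]
j=7: arr[7] = 4+29 = 33 → [5, 2, 7, 15, 16, 21, 29, 33]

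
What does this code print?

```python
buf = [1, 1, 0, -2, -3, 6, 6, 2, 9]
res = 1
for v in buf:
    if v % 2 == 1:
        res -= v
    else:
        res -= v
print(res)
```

-19

v=1: odd, res = 1-1 = 0
v=1: odd, res = 0-1 = -1
v=0: not odd, res = (-1)-0 = -1
v=-2: not odd, res = (-1)-(-2) = 1
v=-3: odd, res = 1-(-3) = 4
v=6: not odd, res = 4-6 = -2
v=6: not odd, res = (-2)-6 = -8
v=2: not odd, res = (-8)-2 = -10
v=9: odd, res = (-10)-9 = -19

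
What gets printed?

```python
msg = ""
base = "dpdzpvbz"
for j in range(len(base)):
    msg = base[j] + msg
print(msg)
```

zbvpzdpd

j=0: prepend 'd' → 'd'
j=1: prepend 'p' → 'pd'
j=2: prepend 'd' → 'dpd'
j=3: prepend 'z' → 'zdpd'
j=4: prepend 'p' → 'pzdpd'
j=5: prepend 'v' → 'vpzdpd'
j=6: prepend 'b' → 'bvpzdpd'
j=7: prepend 'z' → 'zbvpzdpd'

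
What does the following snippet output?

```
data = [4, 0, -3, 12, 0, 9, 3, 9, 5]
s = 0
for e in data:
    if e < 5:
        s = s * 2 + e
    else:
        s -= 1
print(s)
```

e=4: <5, s = 0*2+4 = 4
e=0: <5, s = 4*2+0 = 8
e=-3: <5, s = 8*2+(-3) = 13
e=12: not <5, s = 13-1 = 12
e=0: <5, s = 12*2+0 = 24
e=9: not <5, s = 24-1 = 23
e=3: <5, s = 23*2+3 = 49
e=9: not <5, s = 49-1 = 48
e=5: not <5, s = 48-1 = 47

47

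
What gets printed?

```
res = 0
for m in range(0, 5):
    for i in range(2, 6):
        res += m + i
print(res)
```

110

m=0,i=2: res = 0+2 = 2
m=0,i=3: res = 2+3 = 5
m=0,i=4: res = 5+4 = 9
m=0,i=5: res = 9+5 = 14
m=1,i=2: res = 14+3 = 17
m=1,i=3: res = 17+4 = 21
m=1,i=4: res = 21+5 = 26
m=1,i=5: res = 26+6 = 32
m=2,i=2: res = 32+4 = 36
m=2,i=3: res = 36+5 = 41
m=2,i=4: res = 41+6 = 47
m=2,i=5: res = 47+7 = 54
m=3,i=2: res = 54+5 = 59
m=3,i=3: res = 59+6 = 65
m=3,i=4: res = 65+7 = 72
m=3,i=5: res = 72+8 = 80
m=4,i=2: res = 80+6 = 86
m=4,i=3: res = 86+7 = 93
m=4,i=4: res = 93+8 = 101
m=4,i=5: res = 101+9 = 110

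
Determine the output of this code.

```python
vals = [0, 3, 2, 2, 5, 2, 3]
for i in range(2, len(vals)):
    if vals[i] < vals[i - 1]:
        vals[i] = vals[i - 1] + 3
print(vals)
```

[0, 3, 6, 9, 12, 15, 18]

i=2: 2<3, vals[2] = 3+3 = 6 → [0, 3, 6, 2, 5, 2, 3]
i=3: 2<6, vals[3] = 6+3 = 9 → [0, 3, 6, 9, 5, 2, 3]
i=4: 5<9, vals[4] = 9+3 = 12 → [0, 3, 6, 9, 12, 2, 3]
i=5: 2<12, vals[5] = 12+3 = 15 → [0, 3, 6, 9, 12, 15, 3]
i=6: 3<15, vals[6] = 15+3 = 18 → [0, 3, 6, 9, 12, 15, 18]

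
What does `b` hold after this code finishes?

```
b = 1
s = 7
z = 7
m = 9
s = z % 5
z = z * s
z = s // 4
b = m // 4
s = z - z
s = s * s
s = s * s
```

s = 7%5 = 2
z = 7*2 = 14
z = 2//4 = 0
b = 9//4 = 2
s = 0-0 = 0
s = 0*0 = 0
s = 0*0 = 0

2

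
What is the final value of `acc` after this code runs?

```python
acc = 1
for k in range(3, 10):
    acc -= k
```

-41

k=3: acc = 1-3 = -2
k=4: acc = (-2)-4 = -6
k=5: acc = (-6)-5 = -11
k=6: acc = (-11)-6 = -17
k=7: acc = (-17)-7 = -24
k=8: acc = (-24)-8 = -32
k=9: acc = (-32)-9 = -41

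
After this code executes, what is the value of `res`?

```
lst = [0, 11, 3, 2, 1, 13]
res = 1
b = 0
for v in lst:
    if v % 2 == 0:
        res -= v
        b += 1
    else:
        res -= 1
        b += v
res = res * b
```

v=0: even, res = 1-0 = 1; b=1
v=11: not even, res = 1-1 = 0; b=12
v=3: not even, res = 0-1 = -1; b=15
v=2: even, res = (-1)-2 = -3; b=16
v=1: not even, res = (-3)-1 = -4; b=17
v=13: not even, res = (-4)-1 = -5; b=30
res*b = (-5)*30 = -150

-150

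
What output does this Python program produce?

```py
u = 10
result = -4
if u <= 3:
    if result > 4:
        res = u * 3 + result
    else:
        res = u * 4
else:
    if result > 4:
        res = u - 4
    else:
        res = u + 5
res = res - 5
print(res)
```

u=10, result=-4
u <= 3 is False; result > 4 is False
→ res = u + 5 = 15
res = 15-5 = 10

10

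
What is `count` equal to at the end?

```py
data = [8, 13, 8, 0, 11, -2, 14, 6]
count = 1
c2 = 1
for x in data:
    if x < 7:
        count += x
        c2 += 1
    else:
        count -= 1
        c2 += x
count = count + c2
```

58

x=8: not <7, count = 1-1 = 0; c2=9
x=13: not <7, count = 0-1 = -1; c2=22
x=8: not <7, count = (-1)-1 = -2; c2=30
x=0: <7, count = (-2)+0 = -2; c2=31
x=11: not <7, count = (-2)-1 = -3; c2=42
x=-2: <7, count = (-3)+(-2) = -5; c2=43
x=14: not <7, count = (-5)-1 = -6; c2=57
x=6: <7, count = (-6)+6 = 0; c2=58
count+c2 = 0+58 = 58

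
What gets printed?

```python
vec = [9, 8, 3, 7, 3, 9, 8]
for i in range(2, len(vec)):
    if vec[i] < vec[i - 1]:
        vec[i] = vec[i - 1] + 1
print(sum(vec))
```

i=2: 3<8, vec[2] = 8+1 = 9 → [9, 8, 9, 7, 3, 9, 8]
i=3: 7<9, vec[3] = 9+1 = 10 → [9, 8, 9, 10, 3, 9, 8]
i=4: 3<10, vec[4] = 10+1 = 11 → [9, 8, 9, 10, 11, 9, 8]
i=5: 9<11, vec[5] = 11+1 = 12 → [9, 8, 9, 10, 11, 12, 8]
i=6: 8<12, vec[6] = 12+1 = 13 → [9, 8, 9, 10, 11, 12, 13]
sum = 72

72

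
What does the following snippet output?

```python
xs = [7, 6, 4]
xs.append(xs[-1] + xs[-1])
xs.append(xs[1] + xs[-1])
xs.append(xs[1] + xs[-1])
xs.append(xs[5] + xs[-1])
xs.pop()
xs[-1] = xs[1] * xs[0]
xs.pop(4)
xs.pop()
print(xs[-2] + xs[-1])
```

12

append xs[-1]+xs[-1] = 4+4 = 8 → [7, 6, 4, 8]
append xs[1]+xs[-1] = 6+8 = 14 → [7, 6, 4, 8, 14]
append xs[1]+xs[-1] = 6+14 = 20 → [7, 6, 4, 8, 14, 20]
append xs[5]+xs[-1] = 20+20 = 40 → [7, 6, 4, 8, 14, 20, 40]
pop() removes 40 → [7, 6, 4, 8, 14, 20]
xs[-1] = xs[1]*xs[0] = 6*7 = 42 → [7, 6, 4, 8, 14, 42]
pop(4) removes 14 → [7, 6, 4, 8, 42]
pop() removes 42 → [7, 6, 4, 8]
xs[-2]+xs[-1] = 4+8 = 12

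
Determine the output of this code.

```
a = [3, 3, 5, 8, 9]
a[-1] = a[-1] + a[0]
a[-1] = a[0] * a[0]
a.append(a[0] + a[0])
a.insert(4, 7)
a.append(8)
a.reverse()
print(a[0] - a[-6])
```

-1

a[-1] = a[-1]+a[0] = 9+3 = 12 → [3, 3, 5, 8, 12]
a[-1] = a[0]*a[0] = 3*3 = 9 → [3, 3, 5, 8, 9]
append a[0]+a[0] = 3+3 = 6 → [3, 3, 5, 8, 9, 6]
insert 7 at 4 → [3, 3, 5, 8, 7, 9, 6]
append 8 → [3, 3, 5, 8, 7, 9, 6, 8]
reverse → [8, 6, 9, 7, 8, 5, 3, 3]
a[0]-a[-6] = 8-9 = -1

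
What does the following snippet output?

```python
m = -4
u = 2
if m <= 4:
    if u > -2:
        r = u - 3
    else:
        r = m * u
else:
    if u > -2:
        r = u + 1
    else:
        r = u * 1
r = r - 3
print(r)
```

m=-4, u=2
m <= 4 is True; u > -2 is True
→ r = u - 3 = -1
r = (-1)-3 = -4

-4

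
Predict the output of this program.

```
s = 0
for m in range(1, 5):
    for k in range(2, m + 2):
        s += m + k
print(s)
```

m=1,k=2: s = 0+3 = 3
m=2,k=2: s = 3+4 = 7
m=2,k=3: s = 7+5 = 12
m=3,k=2: s = 12+5 = 17
m=3,k=3: s = 17+6 = 23
m=3,k=4: s = 23+7 = 30
m=4,k=2: s = 30+6 = 36
m=4,k=3: s = 36+7 = 43
m=4,k=4: s = 43+8 = 51
m=4,k=5: s = 51+9 = 60

60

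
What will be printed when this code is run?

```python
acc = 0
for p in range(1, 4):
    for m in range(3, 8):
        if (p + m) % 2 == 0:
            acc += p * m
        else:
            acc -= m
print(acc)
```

p=1,m=3: even sum, acc = 0+3 = 3
p=1,m=4: odd sum, acc = 3-4 = -1
p=1,m=5: even sum, acc = (-1)+5 = 4
p=1,m=6: odd sum, acc = 4-6 = -2
p=1,m=7: even sum, acc = (-2)+7 = 5
p=2,m=3: odd sum, acc = 5-3 = 2
p=2,m=4: even sum, acc = 2+8 = 10
p=2,m=5: odd sum, acc = 10-5 = 5
p=2,m=6: even sum, acc = 5+12 = 17
p=2,m=7: odd sum, acc = 17-7 = 10
p=3,m=3: even sum, acc = 10+9 = 19
p=3,m=4: odd sum, acc = 19-4 = 15
p=3,m=5: even sum, acc = 15+15 = 30
p=3,m=6: odd sum, acc = 30-6 = 24
p=3,m=7: even sum, acc = 24+21 = 45

45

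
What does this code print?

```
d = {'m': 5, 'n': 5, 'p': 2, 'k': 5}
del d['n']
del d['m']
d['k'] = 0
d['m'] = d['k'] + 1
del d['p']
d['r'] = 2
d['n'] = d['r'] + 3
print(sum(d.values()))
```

del 'n' → {'m': 5, 'p': 2, 'k': 5}
del 'm' → {'p': 2, 'k': 5}
d['k'] = 0 → {'p': 2, 'k': 0}
d['m'] = d['k']+1 = 1 → {'p': 2, 'k': 0, 'm': 1}
del 'p' → {'k': 0, 'm': 1}
d['r'] = 2 → {'k': 0, 'm': 1, 'r': 2}
d['n'] = d['r']+3 = 5 → {'k': 0, 'm': 1, 'r': 2, 'n': 5}
sum of values = 8

8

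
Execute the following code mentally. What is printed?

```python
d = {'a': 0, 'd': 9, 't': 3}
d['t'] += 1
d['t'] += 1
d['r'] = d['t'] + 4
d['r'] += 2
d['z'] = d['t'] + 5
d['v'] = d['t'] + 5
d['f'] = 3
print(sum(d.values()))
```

48

d['t'] = 3+1 = 4 → {'a': 0, 'd': 9, 't': 4}
d['t'] = 4+1 = 5 → {'a': 0, 'd': 9, 't': 5}
d['r'] = d['t']+4 = 9 → {'a': 0, 'd': 9, 't': 5, 'r': 9}
d['r'] = 9+2 = 11 → {'a': 0, 'd': 9, 't': 5, 'r': 11}
d['z'] = d['t']+5 = 10 → {'a': 0, 'd': 9, 't': 5, 'r': 11, 'z': 10}
d['v'] = d['t']+5 = 10 → {'a': 0, 'd': 9, 't': 5, 'r': 11, 'z': 10, 'v': 10}
d['f'] = 3 → {'a': 0, 'd': 9, 't': 5, 'r': 11, 'z': 10, 'v': 10, 'f': 3}
sum of values = 48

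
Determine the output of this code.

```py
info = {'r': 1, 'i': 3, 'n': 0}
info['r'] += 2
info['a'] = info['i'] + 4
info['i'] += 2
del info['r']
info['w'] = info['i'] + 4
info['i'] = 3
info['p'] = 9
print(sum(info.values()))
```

info['r'] = 1+2 = 3 → {'r': 3, 'i': 3, 'n': 0}
info['a'] = info['i']+4 = 7 → {'r': 3, 'i': 3, 'n': 0, 'a': 7}
info['i'] = 3+2 = 5 → {'r': 3, 'i': 5, 'n': 0, 'a': 7}
del 'r' → {'i': 5, 'n': 0, 'a': 7}
info['w'] = info['i']+4 = 9 → {'i': 5, 'n': 0, 'a': 7, 'w': 9}
info['i'] = 3 → {'i': 3, 'n': 0, 'a': 7, 'w': 9}
info['p'] = 9 → {'i': 3, 'n': 0, 'a': 7, 'w': 9, 'p': 9}
sum of values = 28

28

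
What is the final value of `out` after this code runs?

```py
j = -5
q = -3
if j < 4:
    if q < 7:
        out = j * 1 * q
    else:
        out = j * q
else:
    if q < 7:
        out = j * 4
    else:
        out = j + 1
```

j=-5, q=-3
j < 4 is True; q < 7 is True
→ out = j * 1 * q = 15

15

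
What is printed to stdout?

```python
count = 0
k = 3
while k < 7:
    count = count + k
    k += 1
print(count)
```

18

k=3: count = 0+3 = 3
k=4: count = 3+4 = 7
k=5: count = 7+5 = 12
k=6: count = 12+6 = 18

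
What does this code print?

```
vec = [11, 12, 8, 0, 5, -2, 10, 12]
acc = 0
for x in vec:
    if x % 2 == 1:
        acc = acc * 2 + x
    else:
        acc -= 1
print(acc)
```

18

x=11: odd, acc = 0*2+11 = 11
x=12: not odd, acc = 11-1 = 10
x=8: not odd, acc = 10-1 = 9
x=0: not odd, acc = 9-1 = 8
x=5: odd, acc = 8*2+5 = 21
x=-2: not odd, acc = 21-1 = 20
x=10: not odd, acc = 20-1 = 19
x=12: not odd, acc = 19-1 = 18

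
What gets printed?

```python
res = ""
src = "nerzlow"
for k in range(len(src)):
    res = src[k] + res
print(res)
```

wolzren

k=0: prepend 'n' → 'n'
k=1: prepend 'e' → 'en'
k=2: prepend 'r' → 'ren'
k=3: prepend 'z' → 'zren'
k=4: prepend 'l' → 'lzren'
k=5: prepend 'o' → 'olzren'
k=6: prepend 'w' → 'wolzren'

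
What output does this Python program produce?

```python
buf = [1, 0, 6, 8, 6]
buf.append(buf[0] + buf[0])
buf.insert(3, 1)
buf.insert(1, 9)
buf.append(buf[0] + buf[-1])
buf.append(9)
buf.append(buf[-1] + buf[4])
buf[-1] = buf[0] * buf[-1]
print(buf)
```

append buf[0]+buf[0] = 1+1 = 2 → [1, 0, 6, 8, 6, 2]
insert 1 at 3 → [1, 0, 6, 1, 8, 6, 2]
insert 9 at 1 → [1, 9, 0, 6, 1, 8, 6, 2]
append buf[0]+buf[-1] = 1+2 = 3 → [1, 9, 0, 6, 1, 8, 6, 2, 3]
append 9 → [1, 9, 0, 6, 1, 8, 6, 2, 3, 9]
append buf[-1]+buf[4] = 9+1 = 10 → [1, 9, 0, 6, 1, 8, 6, 2, 3, 9, 10]
buf[-1] = buf[0]*buf[-1] = 1*10 = 10 → [1, 9, 0, 6, 1, 8, 6, 2, 3, 9, 10]

[1, 9, 0, 6, 1, 8, 6, 2, 3, 9, 10]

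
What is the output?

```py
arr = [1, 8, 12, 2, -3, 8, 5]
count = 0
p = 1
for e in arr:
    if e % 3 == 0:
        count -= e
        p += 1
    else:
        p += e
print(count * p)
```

e=1: not %3==0; p=2
e=8: not %3==0; p=10
e=12: %3==0, count = 0-12 = -12; p=11
e=2: not %3==0; p=13
e=-3: %3==0, count = (-12)-(-3) = -9; p=14
e=8: not %3==0; p=22
e=5: not %3==0; p=27
count*p = (-9)*27 = -243

-243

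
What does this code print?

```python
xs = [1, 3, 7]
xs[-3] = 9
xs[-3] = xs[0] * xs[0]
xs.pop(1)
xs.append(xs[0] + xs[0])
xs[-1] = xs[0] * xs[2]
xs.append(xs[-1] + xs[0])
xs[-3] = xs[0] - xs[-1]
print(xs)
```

[81, -13122, 13122, 13203]

xs[-3] = 9 → [9, 3, 7]
xs[-3] = xs[0]*xs[0] = 9*9 = 81 → [81, 3, 7]
pop(1) removes 3 → [81, 7]
append xs[0]+xs[0] = 81+81 = 162 → [81, 7, 162]
xs[-1] = xs[0]*xs[2] = 81*162 = 13122 → [81, 7, 13122]
append xs[-1]+xs[0] = 13122+81 = 13203 → [81, 7, 13122, 13203]
xs[-3] = xs[0]-xs[-1] = 81-13203 = -13122 → [81, -13122, 13122, 13203]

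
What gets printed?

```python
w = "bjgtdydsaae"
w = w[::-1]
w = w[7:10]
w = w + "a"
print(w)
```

reverse → 'eaasdydtgjb'
slice [7:10] → 'tgj'
+ 'a' → 'tgja'

tgja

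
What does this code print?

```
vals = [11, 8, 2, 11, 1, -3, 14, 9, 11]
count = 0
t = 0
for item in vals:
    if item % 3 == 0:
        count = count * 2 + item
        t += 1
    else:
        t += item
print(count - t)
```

-57

item=11: not %3==0; t=11
item=8: not %3==0; t=19
item=2: not %3==0; t=21
item=11: not %3==0; t=32
item=1: not %3==0; t=33
item=-3: %3==0, count = 0*2+(-3) = -3; t=34
item=14: not %3==0; t=48
item=9: %3==0, count = (-3)*2+9 = 3; t=49
item=11: not %3==0; t=60
count-t = 3-60 = -57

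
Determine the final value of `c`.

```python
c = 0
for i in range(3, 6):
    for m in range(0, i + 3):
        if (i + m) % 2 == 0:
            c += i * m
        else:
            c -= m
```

128

i=3,m=0: odd sum, c = 0-0 = 0
i=3,m=1: even sum, c = 0+3 = 3
i=3,m=2: odd sum, c = 3-2 = 1
i=3,m=3: even sum, c = 1+9 = 10
i=3,m=4: odd sum, c = 10-4 = 6
i=3,m=5: even sum, c = 6+15 = 21
i=4,m=0: even sum, c = 21+0 = 21
i=4,m=1: odd sum, c = 21-1 = 20
i=4,m=2: even sum, c = 20+8 = 28
i=4,m=3: odd sum, c = 28-3 = 25
i=4,m=4: even sum, c = 25+16 = 41
i=4,m=5: odd sum, c = 41-5 = 36
i=4,m=6: even sum, c = 36+24 = 60
i=5,m=0: odd sum, c = 60-0 = 60
i=5,m=1: even sum, c = 60+5 = 65
i=5,m=2: odd sum, c = 65-2 = 63
i=5,m=3: even sum, c = 63+15 = 78
i=5,m=4: odd sum, c = 78-4 = 74
i=5,m=5: even sum, c = 74+25 = 99
i=5,m=6: odd sum, c = 99-6 = 93
i=5,m=7: even sum, c = 93+35 = 128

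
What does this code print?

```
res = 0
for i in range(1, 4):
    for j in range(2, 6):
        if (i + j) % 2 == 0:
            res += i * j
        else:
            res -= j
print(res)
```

i=1,j=2: odd sum, res = 0-2 = -2
i=1,j=3: even sum, res = (-2)+3 = 1
i=1,j=4: odd sum, res = 1-4 = -3
i=1,j=5: even sum, res = (-3)+5 = 2
i=2,j=2: even sum, res = 2+4 = 6
i=2,j=3: odd sum, res = 6-3 = 3
i=2,j=4: even sum, res = 3+8 = 11
i=2,j=5: odd sum, res = 11-5 = 6
i=3,j=2: odd sum, res = 6-2 = 4
i=3,j=3: even sum, res = 4+9 = 13
i=3,j=4: odd sum, res = 13-4 = 9
i=3,j=5: even sum, res = 9+15 = 24

24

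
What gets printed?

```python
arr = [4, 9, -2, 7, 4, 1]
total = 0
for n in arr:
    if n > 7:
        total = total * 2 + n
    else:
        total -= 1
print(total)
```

n=4: not >7, total = 0-1 = -1
n=9: >7, total = (-1)*2+9 = 7
n=-2: not >7, total = 7-1 = 6
n=7: not >7, total = 6-1 = 5
n=4: not >7, total = 5-1 = 4
n=1: not >7, total = 4-1 = 3

3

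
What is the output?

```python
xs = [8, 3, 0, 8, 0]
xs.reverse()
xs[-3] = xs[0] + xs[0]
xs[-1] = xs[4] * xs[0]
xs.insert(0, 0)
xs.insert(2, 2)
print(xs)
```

reverse → [0, 8, 0, 3, 8]
xs[-3] = xs[0]+xs[0] = 0+0 = 0 → [0, 8, 0, 3, 8]
xs[-1] = xs[4]*xs[0] = 8*0 = 0 → [0, 8, 0, 3, 0]
insert 0 at 0 → [0, 0, 8, 0, 3, 0]
insert 2 at 2 → [0, 0, 2, 8, 0, 3, 0]

[0, 0, 2, 8, 0, 3, 0]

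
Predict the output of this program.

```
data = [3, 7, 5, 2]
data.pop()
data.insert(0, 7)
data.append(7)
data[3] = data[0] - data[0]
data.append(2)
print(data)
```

pop() removes 2 → [3, 7, 5]
insert 7 at 0 → [7, 3, 7, 5]
append 7 → [7, 3, 7, 5, 7]
data[3] = data[0]-data[0] = 7-7 = 0 → [7, 3, 7, 0, 7]
append 2 → [7, 3, 7, 0, 7, 2]

[7, 3, 7, 0, 7, 2]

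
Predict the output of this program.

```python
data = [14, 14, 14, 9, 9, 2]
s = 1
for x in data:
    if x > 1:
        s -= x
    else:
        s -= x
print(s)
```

x=14: >1, s = 1-14 = -13
x=14: >1, s = (-13)-14 = -27
x=14: >1, s = (-27)-14 = -41
x=9: >1, s = (-41)-9 = -50
x=9: >1, s = (-50)-9 = -59
x=2: >1, s = (-59)-2 = -61

-61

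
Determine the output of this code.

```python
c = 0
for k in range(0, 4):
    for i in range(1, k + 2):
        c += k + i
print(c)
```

40

k=0,i=1: c = 0+1 = 1
k=1,i=1: c = 1+2 = 3
k=1,i=2: c = 3+3 = 6
k=2,i=1: c = 6+3 = 9
k=2,i=2: c = 9+4 = 13
k=2,i=3: c = 13+5 = 18
k=3,i=1: c = 18+4 = 22
k=3,i=2: c = 22+5 = 27
k=3,i=3: c = 27+6 = 33
k=3,i=4: c = 33+7 = 40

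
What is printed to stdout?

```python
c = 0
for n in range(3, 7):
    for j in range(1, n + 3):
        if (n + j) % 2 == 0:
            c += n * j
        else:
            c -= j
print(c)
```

232

n=3,j=1: even sum, c = 0+3 = 3
n=3,j=2: odd sum, c = 3-2 = 1
n=3,j=3: even sum, c = 1+9 = 10
n=3,j=4: odd sum, c = 10-4 = 6
n=3,j=5: even sum, c = 6+15 = 21
n=4,j=1: odd sum, c = 21-1 = 20
n=4,j=2: even sum, c = 20+8 = 28
n=4,j=3: odd sum, c = 28-3 = 25
n=4,j=4: even sum, c = 25+16 = 41
n=4,j=5: odd sum, c = 41-5 = 36
n=4,j=6: even sum, c = 36+24 = 60
n=5,j=1: even sum, c = 60+5 = 65
n=5,j=2: odd sum, c = 65-2 = 63
n=5,j=3: even sum, c = 63+15 = 78
n=5,j=4: odd sum, c = 78-4 = 74
n=5,j=5: even sum, c = 74+25 = 99
n=5,j=6: odd sum, c = 99-6 = 93
n=5,j=7: even sum, c = 93+35 = 128
n=6,j=1: odd sum, c = 128-1 = 127
n=6,j=2: even sum, c = 127+12 = 139
n=6,j=3: odd sum, c = 139-3 = 136
n=6,j=4: even sum, c = 136+24 = 160
n=6,j=5: odd sum, c = 160-5 = 155
n=6,j=6: even sum, c = 155+36 = 191
n=6,j=7: odd sum, c = 191-7 = 184
n=6,j=8: even sum, c = 184+48 = 232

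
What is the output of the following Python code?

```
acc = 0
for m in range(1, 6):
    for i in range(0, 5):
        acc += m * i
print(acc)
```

m=1,i=0: acc = 0+0 = 0
m=1,i=1: acc = 0+1 = 1
m=1,i=2: acc = 1+2 = 3
m=1,i=3: acc = 3+3 = 6
m=1,i=4: acc = 6+4 = 10
m=2,i=0: acc = 10+0 = 10
m=2,i=1: acc = 10+2 = 12
m=2,i=2: acc = 12+4 = 16
m=2,i=3: acc = 16+6 = 22
m=2,i=4: acc = 22+8 = 30
m=3,i=0: acc = 30+0 = 30
m=3,i=1: acc = 30+3 = 33
m=3,i=2: acc = 33+6 = 39
m=3,i=3: acc = 39+9 = 48
m=3,i=4: acc = 48+12 = 60
m=4,i=0: acc = 60+0 = 60
m=4,i=1: acc = 60+4 = 64
m=4,i=2: acc = 64+8 = 72
m=4,i=3: acc = 72+12 = 84
m=4,i=4: acc = 84+16 = 100
m=5,i=0: acc = 100+0 = 100
m=5,i=1: acc = 100+5 = 105
m=5,i=2: acc = 105+10 = 115
m=5,i=3: acc = 115+15 = 130
m=5,i=4: acc = 130+20 = 150

150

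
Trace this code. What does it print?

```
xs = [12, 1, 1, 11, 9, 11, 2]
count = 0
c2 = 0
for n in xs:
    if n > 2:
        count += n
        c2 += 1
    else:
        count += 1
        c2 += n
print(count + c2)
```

54

n=12: >2, count = 0+12 = 12; c2=1
n=1: not >2, count = 12+1 = 13; c2=2
n=1: not >2, count = 13+1 = 14; c2=3
n=11: >2, count = 14+11 = 25; c2=4
n=9: >2, count = 25+9 = 34; c2=5
n=11: >2, count = 34+11 = 45; c2=6
n=2: not >2, count = 45+1 = 46; c2=8
count+c2 = 46+8 = 54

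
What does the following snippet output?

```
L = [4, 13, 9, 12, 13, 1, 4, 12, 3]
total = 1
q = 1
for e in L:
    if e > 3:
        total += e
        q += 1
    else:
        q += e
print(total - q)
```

56

e=4: >3, total = 1+4 = 5; q=2
e=13: >3, total = 5+13 = 18; q=3
e=9: >3, total = 18+9 = 27; q=4
e=12: >3, total = 27+12 = 39; q=5
e=13: >3, total = 39+13 = 52; q=6
e=1: not >3; q=7
e=4: >3, total = 52+4 = 56; q=8
e=12: >3, total = 56+12 = 68; q=9
e=3: not >3; q=12
total-q = 68-12 = 56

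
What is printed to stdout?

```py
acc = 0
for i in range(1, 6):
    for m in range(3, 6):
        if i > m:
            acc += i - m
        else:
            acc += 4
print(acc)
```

52

i=1,m=3: not 1>3, acc = 0+4 = 4
i=1,m=4: not 1>4, acc = 4+4 = 8
i=1,m=5: not 1>5, acc = 8+4 = 12
i=2,m=3: not 2>3, acc = 12+4 = 16
i=2,m=4: not 2>4, acc = 16+4 = 20
i=2,m=5: not 2>5, acc = 20+4 = 24
i=3,m=3: not 3>3, acc = 24+4 = 28
i=3,m=4: not 3>4, acc = 28+4 = 32
i=3,m=5: not 3>5, acc = 32+4 = 36
i=4,m=3: 4>3, acc = 36+1 = 37
i=4,m=4: not 4>4, acc = 37+4 = 41
i=4,m=5: not 4>5, acc = 41+4 = 45
i=5,m=3: 5>3, acc = 45+2 = 47
i=5,m=4: 5>4, acc = 47+1 = 48
i=5,m=5: not 5>5, acc = 48+4 = 52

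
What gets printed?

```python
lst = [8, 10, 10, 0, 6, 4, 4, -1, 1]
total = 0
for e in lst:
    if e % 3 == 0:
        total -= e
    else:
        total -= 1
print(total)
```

-13

e=8: not %3==0, total = 0-1 = -1
e=10: not %3==0, total = (-1)-1 = -2
e=10: not %3==0, total = (-2)-1 = -3
e=0: %3==0, total = (-3)-0 = -3
e=6: %3==0, total = (-3)-6 = -9
e=4: not %3==0, total = (-9)-1 = -10
e=4: not %3==0, total = (-10)-1 = -11
e=-1: not %3==0, total = (-11)-1 = -12
e=1: not %3==0, total = (-12)-1 = -13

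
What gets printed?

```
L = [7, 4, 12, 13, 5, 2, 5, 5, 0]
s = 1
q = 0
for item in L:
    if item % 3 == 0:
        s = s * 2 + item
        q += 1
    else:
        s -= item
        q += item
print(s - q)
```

item=7: not %3==0, s = 1-7 = -6; q=7
item=4: not %3==0, s = (-6)-4 = -10; q=11
item=12: %3==0, s = (-10)*2+12 = -8; q=12
item=13: not %3==0, s = (-8)-13 = -21; q=25
item=5: not %3==0, s = (-21)-5 = -26; q=30
item=2: not %3==0, s = (-26)-2 = -28; q=32
item=5: not %3==0, s = (-28)-5 = -33; q=37
item=5: not %3==0, s = (-33)-5 = -38; q=42
item=0: %3==0, s = (-38)*2+0 = -76; q=43
s-q = (-76)-43 = -119

-119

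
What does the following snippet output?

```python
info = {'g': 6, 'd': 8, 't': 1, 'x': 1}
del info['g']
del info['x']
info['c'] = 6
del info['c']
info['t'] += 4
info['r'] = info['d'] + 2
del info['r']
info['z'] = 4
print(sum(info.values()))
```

17

del 'g' → {'d': 8, 't': 1, 'x': 1}
del 'x' → {'d': 8, 't': 1}
info['c'] = 6 → {'d': 8, 't': 1, 'c': 6}
del 'c' → {'d': 8, 't': 1}
info['t'] = 1+4 = 5 → {'d': 8, 't': 5}
info['r'] = info['d']+2 = 10 → {'d': 8, 't': 5, 'r': 10}
del 'r' → {'d': 8, 't': 5}
info['z'] = 4 → {'d': 8, 't': 5, 'z': 4}
sum of values = 17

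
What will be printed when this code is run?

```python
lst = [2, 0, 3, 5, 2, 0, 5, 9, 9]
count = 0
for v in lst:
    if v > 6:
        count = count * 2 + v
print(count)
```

27

v=2: not >6
v=0: not >6
v=3: not >6
v=5: not >6
v=2: not >6
v=0: not >6
v=5: not >6
v=9: >6, count = 0*2+9 = 9
v=9: >6, count = 9*2+9 = 27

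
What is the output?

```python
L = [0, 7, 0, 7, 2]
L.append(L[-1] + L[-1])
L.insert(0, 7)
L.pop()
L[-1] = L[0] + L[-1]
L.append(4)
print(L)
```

append L[-1]+L[-1] = 2+2 = 4 → [0, 7, 0, 7, 2, 4]
insert 7 at 0 → [7, 0, 7, 0, 7, 2, 4]
pop() removes 4 → [7, 0, 7, 0, 7, 2]
L[-1] = L[0]+L[-1] = 7+2 = 9 → [7, 0, 7, 0, 7, 9]
append 4 → [7, 0, 7, 0, 7, 9, 4]

[7, 0, 7, 0, 7, 9, 4]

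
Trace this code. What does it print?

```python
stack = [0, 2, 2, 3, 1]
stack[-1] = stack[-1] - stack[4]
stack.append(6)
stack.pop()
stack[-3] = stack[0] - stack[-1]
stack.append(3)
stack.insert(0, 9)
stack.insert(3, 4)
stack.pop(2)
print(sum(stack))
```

19

stack[-1] = stack[-1]-stack[4] = 1-1 = 0 → [0, 2, 2, 3, 0]
append 6 → [0, 2, 2, 3, 0, 6]
pop() removes 6 → [0, 2, 2, 3, 0]
stack[-3] = stack[0]-stack[-1] = 0-0 = 0 → [0, 2, 0, 3, 0]
append 3 → [0, 2, 0, 3, 0, 3]
insert 9 at 0 → [9, 0, 2, 0, 3, 0, 3]
insert 4 at 3 → [9, 0, 2, 4, 0, 3, 0, 3]
pop(2) removes 2 → [9, 0, 4, 0, 3, 0, 3]
sum = 19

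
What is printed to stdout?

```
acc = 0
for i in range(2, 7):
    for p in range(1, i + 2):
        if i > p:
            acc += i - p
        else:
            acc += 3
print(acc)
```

i=2,p=1: 2>1, acc = 0+1 = 1
i=2,p=2: not 2>2, acc = 1+3 = 4
i=2,p=3: not 2>3, acc = 4+3 = 7
i=3,p=1: 3>1, acc = 7+2 = 9
i=3,p=2: 3>2, acc = 9+1 = 10
i=3,p=3: not 3>3, acc = 10+3 = 13
i=3,p=4: not 3>4, acc = 13+3 = 16
i=4,p=1: 4>1, acc = 16+3 = 19
i=4,p=2: 4>2, acc = 19+2 = 21
i=4,p=3: 4>3, acc = 21+1 = 22
i=4,p=4: not 4>4, acc = 22+3 = 25
i=4,p=5: not 4>5, acc = 25+3 = 28
i=5,p=1: 5>1, acc = 28+4 = 32
i=5,p=2: 5>2, acc = 32+3 = 35
i=5,p=3: 5>3, acc = 35+2 = 37
i=5,p=4: 5>4, acc = 37+1 = 38
i=5,p=5: not 5>5, acc = 38+3 = 41
i=5,p=6: not 5>6, acc = 41+3 = 44
i=6,p=1: 6>1, acc = 44+5 = 49
i=6,p=2: 6>2, acc = 49+4 = 53
i=6,p=3: 6>3, acc = 53+3 = 56
i=6,p=4: 6>4, acc = 56+2 = 58
i=6,p=5: 6>5, acc = 58+1 = 59
i=6,p=6: not 6>6, acc = 59+3 = 62
i=6,p=7: not 6>7, acc = 62+3 = 65

65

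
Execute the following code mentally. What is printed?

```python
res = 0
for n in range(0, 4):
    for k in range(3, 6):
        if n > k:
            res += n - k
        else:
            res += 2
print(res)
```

n=0,k=3: not 0>3, res = 0+2 = 2
n=0,k=4: not 0>4, res = 2+2 = 4
n=0,k=5: not 0>5, res = 4+2 = 6
n=1,k=3: not 1>3, res = 6+2 = 8
n=1,k=4: not 1>4, res = 8+2 = 10
n=1,k=5: not 1>5, res = 10+2 = 12
n=2,k=3: not 2>3, res = 12+2 = 14
n=2,k=4: not 2>4, res = 14+2 = 16
n=2,k=5: not 2>5, res = 16+2 = 18
n=3,k=3: not 3>3, res = 18+2 = 20
n=3,k=4: not 3>4, res = 20+2 = 22
n=3,k=5: not 3>5, res = 22+2 = 24

24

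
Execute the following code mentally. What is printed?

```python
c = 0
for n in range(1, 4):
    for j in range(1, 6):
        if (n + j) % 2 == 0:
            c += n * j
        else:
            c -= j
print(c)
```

n=1,j=1: even sum, c = 0+1 = 1
n=1,j=2: odd sum, c = 1-2 = -1
n=1,j=3: even sum, c = (-1)+3 = 2
n=1,j=4: odd sum, c = 2-4 = -2
n=1,j=5: even sum, c = (-2)+5 = 3
n=2,j=1: odd sum, c = 3-1 = 2
n=2,j=2: even sum, c = 2+4 = 6
n=2,j=3: odd sum, c = 6-3 = 3
n=2,j=4: even sum, c = 3+8 = 11
n=2,j=5: odd sum, c = 11-5 = 6
n=3,j=1: even sum, c = 6+3 = 9
n=3,j=2: odd sum, c = 9-2 = 7
n=3,j=3: even sum, c = 7+9 = 16
n=3,j=4: odd sum, c = 16-4 = 12
n=3,j=5: even sum, c = 12+15 = 27

27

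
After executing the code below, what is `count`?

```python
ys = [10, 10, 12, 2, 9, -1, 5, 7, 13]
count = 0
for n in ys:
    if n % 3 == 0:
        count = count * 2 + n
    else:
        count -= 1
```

19

n=10: not %3==0, count = 0-1 = -1
n=10: not %3==0, count = (-1)-1 = -2
n=12: %3==0, count = (-2)*2+12 = 8
n=2: not %3==0, count = 8-1 = 7
n=9: %3==0, count = 7*2+9 = 23
n=-1: not %3==0, count = 23-1 = 22
n=5: not %3==0, count = 22-1 = 21
n=7: not %3==0, count = 21-1 = 20
n=13: not %3==0, count = 20-1 = 19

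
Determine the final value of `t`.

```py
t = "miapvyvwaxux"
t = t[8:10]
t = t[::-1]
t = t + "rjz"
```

'xarjz'

slice [8:10] → 'ax'
reverse → 'xa'
+ 'rjz' → 'xarjz'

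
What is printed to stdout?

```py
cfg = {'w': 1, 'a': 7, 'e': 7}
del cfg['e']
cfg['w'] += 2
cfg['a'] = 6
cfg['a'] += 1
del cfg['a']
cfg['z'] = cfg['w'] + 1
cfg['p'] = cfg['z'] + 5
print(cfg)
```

{'w': 3, 'z': 4, 'p': 9}

del 'e' → {'w': 1, 'a': 7}
cfg['w'] = 1+2 = 3 → {'w': 3, 'a': 7}
cfg['a'] = 6 → {'w': 3, 'a': 6}
cfg['a'] = 6+1 = 7 → {'w': 3, 'a': 7}
del 'a' → {'w': 3}
cfg['z'] = cfg['w']+1 = 4 → {'w': 3, 'z': 4}
cfg['p'] = cfg['z']+5 = 9 → {'w': 3, 'z': 4, 'p': 9}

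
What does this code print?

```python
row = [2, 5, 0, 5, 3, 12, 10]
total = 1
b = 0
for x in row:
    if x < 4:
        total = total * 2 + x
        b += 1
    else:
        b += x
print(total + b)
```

54

x=2: <4, total = 1*2+2 = 4; b=1
x=5: not <4; b=6
x=0: <4, total = 4*2+0 = 8; b=7
x=5: not <4; b=12
x=3: <4, total = 8*2+3 = 19; b=13
x=12: not <4; b=25
x=10: not <4; b=35
total+b = 19+35 = 54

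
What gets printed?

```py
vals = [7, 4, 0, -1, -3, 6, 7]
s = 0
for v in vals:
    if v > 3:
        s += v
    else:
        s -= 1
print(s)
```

21

v=7: >3, s = 0+7 = 7
v=4: >3, s = 7+4 = 11
v=0: not >3, s = 11-1 = 10
v=-1: not >3, s = 10-1 = 9
v=-3: not >3, s = 9-1 = 8
v=6: >3, s = 8+6 = 14
v=7: >3, s = 14+7 = 21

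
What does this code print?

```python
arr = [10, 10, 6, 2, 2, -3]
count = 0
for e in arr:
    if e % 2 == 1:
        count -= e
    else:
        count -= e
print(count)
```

-27

e=10: not odd, count = 0-10 = -10
e=10: not odd, count = (-10)-10 = -20
e=6: not odd, count = (-20)-6 = -26
e=2: not odd, count = (-26)-2 = -28
e=2: not odd, count = (-28)-2 = -30
e=-3: odd, count = (-30)-(-3) = -27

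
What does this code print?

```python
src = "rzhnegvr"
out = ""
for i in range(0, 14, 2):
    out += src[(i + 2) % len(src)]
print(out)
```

hevrhev

i=0: add src[2]='h' → 'h'
i=2: add src[4]='e' → 'he'
i=4: add src[6]='v' → 'hev'
i=6: add src[0]='r' → 'hevr'
i=8: add src[2]='h' → 'hevrh'
i=10: add src[4]='e' → 'hevrhe'
i=12: add src[6]='v' → 'hevrhev'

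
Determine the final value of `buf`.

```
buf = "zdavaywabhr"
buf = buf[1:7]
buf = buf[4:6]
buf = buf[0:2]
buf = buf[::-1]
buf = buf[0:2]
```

'wy'

slice [1:7] → 'davayw'
slice [4:6] → 'yw'
slice [0:2] → 'yw'
reverse → 'wy'
slice [0:2] → 'wy'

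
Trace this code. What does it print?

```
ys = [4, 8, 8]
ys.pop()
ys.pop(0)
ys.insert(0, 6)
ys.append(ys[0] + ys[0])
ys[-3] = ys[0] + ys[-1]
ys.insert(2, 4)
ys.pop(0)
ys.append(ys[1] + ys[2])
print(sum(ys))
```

40

pop() removes 8 → [4, 8]
pop(0) removes 4 → [8]
insert 6 at 0 → [6, 8]
append ys[0]+ys[0] = 6+6 = 12 → [6, 8, 12]
ys[-3] = ys[0]+ys[-1] = 6+12 = 18 → [18, 8, 12]
insert 4 at 2 → [18, 8, 4, 12]
pop(0) removes 18 → [8, 4, 12]
append ys[1]+ys[2] = 4+12 = 16 → [8, 4, 12, 16]
sum = 40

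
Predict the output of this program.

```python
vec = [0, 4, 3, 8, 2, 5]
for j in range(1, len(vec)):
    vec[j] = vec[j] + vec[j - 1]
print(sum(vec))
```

65

j=1: vec[1] = 4+0 = 4 → [0, 4, 3, 8, 2, 5]
j=2: vec[2] = 3+4 = 7 → [0, 4, 7, 8, 2, 5]
j=3: vec[3] = 8+7 = 15 → [0, 4, 7, 15, 2, 5]
j=4: vec[4] = 2+15 = 17 → [0, 4, 7, 15, 17, 5]
j=5: vec[5] = 5+17 = 22 → [0, 4, 7, 15, 17, 22]
sum = 65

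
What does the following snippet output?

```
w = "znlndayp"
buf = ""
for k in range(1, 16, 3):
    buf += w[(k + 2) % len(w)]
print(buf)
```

nyndp

k=1: add w[3]='n' → 'n'
k=4: add w[6]='y' → 'ny'
k=7: add w[1]='n' → 'nyn'
k=10: add w[4]='d' → 'nynd'
k=13: add w[7]='p' → 'nyndp'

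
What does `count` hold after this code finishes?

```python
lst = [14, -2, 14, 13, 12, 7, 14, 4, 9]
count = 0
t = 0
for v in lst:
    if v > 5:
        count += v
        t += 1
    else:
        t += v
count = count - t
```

v=14: >5, count = 0+14 = 14; t=1
v=-2: not >5; t=-1
v=14: >5, count = 14+14 = 28; t=0
v=13: >5, count = 28+13 = 41; t=1
v=12: >5, count = 41+12 = 53; t=2
v=7: >5, count = 53+7 = 60; t=3
v=14: >5, count = 60+14 = 74; t=4
v=4: not >5; t=8
v=9: >5, count = 74+9 = 83; t=9
count-t = 83-9 = 74

74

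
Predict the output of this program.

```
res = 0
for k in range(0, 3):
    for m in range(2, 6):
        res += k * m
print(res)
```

42

k=0,m=2: res = 0+0 = 0
k=0,m=3: res = 0+0 = 0
k=0,m=4: res = 0+0 = 0
k=0,m=5: res = 0+0 = 0
k=1,m=2: res = 0+2 = 2
k=1,m=3: res = 2+3 = 5
k=1,m=4: res = 5+4 = 9
k=1,m=5: res = 9+5 = 14
k=2,m=2: res = 14+4 = 18
k=2,m=3: res = 18+6 = 24
k=2,m=4: res = 24+8 = 32
k=2,m=5: res = 32+10 = 42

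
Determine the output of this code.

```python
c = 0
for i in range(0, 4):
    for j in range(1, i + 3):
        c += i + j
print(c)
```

60

i=0,j=1: c = 0+1 = 1
i=0,j=2: c = 1+2 = 3
i=1,j=1: c = 3+2 = 5
i=1,j=2: c = 5+3 = 8
i=1,j=3: c = 8+4 = 12
i=2,j=1: c = 12+3 = 15
i=2,j=2: c = 15+4 = 19
i=2,j=3: c = 19+5 = 24
i=2,j=4: c = 24+6 = 30
i=3,j=1: c = 30+4 = 34
i=3,j=2: c = 34+5 = 39
i=3,j=3: c = 39+6 = 45
i=3,j=4: c = 45+7 = 52
i=3,j=5: c = 52+8 = 60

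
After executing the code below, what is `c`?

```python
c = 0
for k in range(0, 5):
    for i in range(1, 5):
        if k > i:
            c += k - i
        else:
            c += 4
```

k=0,i=1: not 0>1, c = 0+4 = 4
k=0,i=2: not 0>2, c = 4+4 = 8
k=0,i=3: not 0>3, c = 8+4 = 12
k=0,i=4: not 0>4, c = 12+4 = 16
k=1,i=1: not 1>1, c = 16+4 = 20
k=1,i=2: not 1>2, c = 20+4 = 24
k=1,i=3: not 1>3, c = 24+4 = 28
k=1,i=4: not 1>4, c = 28+4 = 32
k=2,i=1: 2>1, c = 32+1 = 33
k=2,i=2: not 2>2, c = 33+4 = 37
k=2,i=3: not 2>3, c = 37+4 = 41
k=2,i=4: not 2>4, c = 41+4 = 45
k=3,i=1: 3>1, c = 45+2 = 47
k=3,i=2: 3>2, c = 47+1 = 48
k=3,i=3: not 3>3, c = 48+4 = 52
k=3,i=4: not 3>4, c = 52+4 = 56
k=4,i=1: 4>1, c = 56+3 = 59
k=4,i=2: 4>2, c = 59+2 = 61
k=4,i=3: 4>3, c = 61+1 = 62
k=4,i=4: not 4>4, c = 62+4 = 66

66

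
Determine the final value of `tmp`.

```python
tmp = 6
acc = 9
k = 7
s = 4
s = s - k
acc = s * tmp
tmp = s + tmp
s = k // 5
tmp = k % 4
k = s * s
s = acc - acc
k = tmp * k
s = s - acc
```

3

s = 4-7 = -3
acc = (-3)*6 = -18
tmp = (-3)+6 = 3
s = 7//5 = 1
tmp = 7%4 = 3
k = 1*1 = 1
s = (-18)-(-18) = 0
k = 3*1 = 3
s = 0-(-18) = 18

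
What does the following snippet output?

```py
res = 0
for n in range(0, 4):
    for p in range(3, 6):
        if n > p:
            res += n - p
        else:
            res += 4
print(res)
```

48

n=0,p=3: not 0>3, res = 0+4 = 4
n=0,p=4: not 0>4, res = 4+4 = 8
n=0,p=5: not 0>5, res = 8+4 = 12
n=1,p=3: not 1>3, res = 12+4 = 16
n=1,p=4: not 1>4, res = 16+4 = 20
n=1,p=5: not 1>5, res = 20+4 = 24
n=2,p=3: not 2>3, res = 24+4 = 28
n=2,p=4: not 2>4, res = 28+4 = 32
n=2,p=5: not 2>5, res = 32+4 = 36
n=3,p=3: not 3>3, res = 36+4 = 40
n=3,p=4: not 3>4, res = 40+4 = 44
n=3,p=5: not 3>5, res = 44+4 = 48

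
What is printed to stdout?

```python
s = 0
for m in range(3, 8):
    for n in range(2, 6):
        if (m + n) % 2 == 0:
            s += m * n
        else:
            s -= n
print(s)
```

146

m=3,n=2: odd sum, s = 0-2 = -2
m=3,n=3: even sum, s = (-2)+9 = 7
m=3,n=4: odd sum, s = 7-4 = 3
m=3,n=5: even sum, s = 3+15 = 18
m=4,n=2: even sum, s = 18+8 = 26
m=4,n=3: odd sum, s = 26-3 = 23
m=4,n=4: even sum, s = 23+16 = 39
m=4,n=5: odd sum, s = 39-5 = 34
m=5,n=2: odd sum, s = 34-2 = 32
m=5,n=3: even sum, s = 32+15 = 47
m=5,n=4: odd sum, s = 47-4 = 43
m=5,n=5: even sum, s = 43+25 = 68
m=6,n=2: even sum, s = 68+12 = 80
m=6,n=3: odd sum, s = 80-3 = 77
m=6,n=4: even sum, s = 77+24 = 101
m=6,n=5: odd sum, s = 101-5 = 96
m=7,n=2: odd sum, s = 96-2 = 94
m=7,n=3: even sum, s = 94+21 = 115
m=7,n=4: odd sum, s = 115-4 = 111
m=7,n=5: even sum, s = 111+35 = 146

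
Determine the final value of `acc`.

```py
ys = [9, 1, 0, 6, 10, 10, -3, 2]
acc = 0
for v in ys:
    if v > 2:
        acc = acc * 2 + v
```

v=9: >2, acc = 0*2+9 = 9
v=1: not >2
v=0: not >2
v=6: >2, acc = 9*2+6 = 24
v=10: >2, acc = 24*2+10 = 58
v=10: >2, acc = 58*2+10 = 126
v=-3: not >2
v=2: not >2

126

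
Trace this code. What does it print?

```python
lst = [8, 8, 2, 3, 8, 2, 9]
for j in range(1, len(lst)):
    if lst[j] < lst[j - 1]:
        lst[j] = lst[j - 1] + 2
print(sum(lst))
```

86

j=1: 8>=8, unchanged → [8, 8, 2, 3, 8, 2, 9]
j=2: 2<8, lst[2] = 8+2 = 10 → [8, 8, 10, 3, 8, 2, 9]
j=3: 3<10, lst[3] = 10+2 = 12 → [8, 8, 10, 12, 8, 2, 9]
j=4: 8<12, lst[4] = 12+2 = 14 → [8, 8, 10, 12, 14, 2, 9]
j=5: 2<14, lst[5] = 14+2 = 16 → [8, 8, 10, 12, 14, 16, 9]
j=6: 9<16, lst[6] = 16+2 = 18 → [8, 8, 10, 12, 14, 16, 18]
sum = 86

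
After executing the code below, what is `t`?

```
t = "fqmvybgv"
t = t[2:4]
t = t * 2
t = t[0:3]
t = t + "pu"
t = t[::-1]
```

slice [2:4] → 'mv'
repeat ×2 → 'mvmv'
slice [0:3] → 'mvm'
+ 'pu' → 'mvmpu'
reverse → 'upmvm'

'upmvm'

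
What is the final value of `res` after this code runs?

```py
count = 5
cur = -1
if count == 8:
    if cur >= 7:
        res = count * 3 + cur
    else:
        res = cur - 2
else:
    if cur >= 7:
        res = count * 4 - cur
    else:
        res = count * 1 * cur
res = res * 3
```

-15

count=5, cur=-1
count == 8 is False; cur >= 7 is False
→ res = count * 1 * cur = -5
res = (-5)*3 = -15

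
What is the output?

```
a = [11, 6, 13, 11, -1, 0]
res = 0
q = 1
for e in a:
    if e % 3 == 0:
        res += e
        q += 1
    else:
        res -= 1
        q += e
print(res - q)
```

-35

e=11: not %3==0, res = 0-1 = -1; q=12
e=6: %3==0, res = (-1)+6 = 5; q=13
e=13: not %3==0, res = 5-1 = 4; q=26
e=11: not %3==0, res = 4-1 = 3; q=37
e=-1: not %3==0, res = 3-1 = 2; q=36
e=0: %3==0, res = 2+0 = 2; q=37
res-q = 2-37 = -35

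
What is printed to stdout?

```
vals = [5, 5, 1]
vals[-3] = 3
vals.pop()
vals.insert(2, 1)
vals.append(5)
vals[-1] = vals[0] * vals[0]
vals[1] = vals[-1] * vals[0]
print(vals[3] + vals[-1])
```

vals[-3] = 3 → [3, 5, 1]
pop() removes 1 → [3, 5]
insert 1 at 2 → [3, 5, 1]
append 5 → [3, 5, 1, 5]
vals[-1] = vals[0]*vals[0] = 3*3 = 9 → [3, 5, 1, 9]
vals[1] = vals[-1]*vals[0] = 9*3 = 27 → [3, 27, 1, 9]
vals[3]+vals[-1] = 9+9 = 18

18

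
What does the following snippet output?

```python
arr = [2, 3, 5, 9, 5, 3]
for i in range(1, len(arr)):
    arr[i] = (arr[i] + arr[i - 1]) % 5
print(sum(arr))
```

12

i=1: arr[1] = (3+2)%5 = 0 → [2, 0, 5, 9, 5, 3]
i=2: arr[2] = (5+0)%5 = 0 → [2, 0, 0, 9, 5, 3]
i=3: arr[3] = (9+0)%5 = 4 → [2, 0, 0, 4, 5, 3]
i=4: arr[4] = (5+4)%5 = 4 → [2, 0, 0, 4, 4, 3]
i=5: arr[5] = (3+4)%5 = 2 → [2, 0, 0, 4, 4, 2]
sum = 12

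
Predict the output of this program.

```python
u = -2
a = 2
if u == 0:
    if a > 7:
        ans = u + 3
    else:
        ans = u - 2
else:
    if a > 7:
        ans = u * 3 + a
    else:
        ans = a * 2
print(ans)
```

u=-2, a=2
u == 0 is False; a > 7 is False
→ ans = a * 2 = 4

4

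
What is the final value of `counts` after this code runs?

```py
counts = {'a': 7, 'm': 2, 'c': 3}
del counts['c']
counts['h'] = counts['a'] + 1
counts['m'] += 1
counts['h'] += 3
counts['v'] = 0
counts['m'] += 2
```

del 'c' → {'a': 7, 'm': 2}
counts['h'] = counts['a']+1 = 8 → {'a': 7, 'm': 2, 'h': 8}
counts['m'] = 2+1 = 3 → {'a': 7, 'm': 3, 'h': 8}
counts['h'] = 8+3 = 11 → {'a': 7, 'm': 3, 'h': 11}
counts['v'] = 0 → {'a': 7, 'm': 3, 'h': 11, 'v': 0}
counts['m'] = 3+2 = 5 → {'a': 7, 'm': 5, 'h': 11, 'v': 0}

{'a': 7, 'm': 5, 'h': 11, 'v': 0}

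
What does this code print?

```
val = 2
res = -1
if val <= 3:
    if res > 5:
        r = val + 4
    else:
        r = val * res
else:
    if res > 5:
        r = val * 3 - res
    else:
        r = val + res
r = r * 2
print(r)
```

-4

val=2, res=-1
val <= 3 is True; res > 5 is False
→ r = val * res = -2
r = (-2)*2 = -4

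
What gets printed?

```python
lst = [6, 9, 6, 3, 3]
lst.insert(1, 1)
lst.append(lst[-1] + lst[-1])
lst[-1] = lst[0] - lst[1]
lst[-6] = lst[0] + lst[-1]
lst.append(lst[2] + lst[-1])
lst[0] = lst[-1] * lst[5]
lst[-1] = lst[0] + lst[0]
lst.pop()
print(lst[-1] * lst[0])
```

insert 1 at 1 → [6, 1, 9, 6, 3, 3]
append lst[-1]+lst[-1] = 3+3 = 6 → [6, 1, 9, 6, 3, 3, 6]
lst[-1] = lst[0]-lst[1] = 6-1 = 5 → [6, 1, 9, 6, 3, 3, 5]
lst[-6] = lst[0]+lst[-1] = 6+5 = 11 → [6, 11, 9, 6, 3, 3, 5]
append lst[2]+lst[-1] = 9+5 = 14 → [6, 11, 9, 6, 3, 3, 5, 14]
lst[0] = lst[-1]*lst[5] = 14*3 = 42 → [42, 11, 9, 6, 3, 3, 5, 14]
lst[-1] = lst[0]+lst[0] = 42+42 = 84 → [42, 11, 9, 6, 3, 3, 5, 84]
pop() removes 84 → [42, 11, 9, 6, 3, 3, 5]
lst[-1]*lst[0] = 5*42 = 210

210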